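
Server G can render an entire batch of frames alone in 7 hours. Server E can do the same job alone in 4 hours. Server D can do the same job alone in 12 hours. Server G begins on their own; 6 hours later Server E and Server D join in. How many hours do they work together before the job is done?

In the first 6 hours Server G alone does 6/7 of the job, leaving 1/7.
Once everyone is working, combined rate: 1/7 + 1/4 + 1/12 = (12 + 21 + 7)/84 = 40/84 = 10/21 per hour.
Remaining 1/7 at 10/21 per hour takes 3/10 hours.

3/10 hours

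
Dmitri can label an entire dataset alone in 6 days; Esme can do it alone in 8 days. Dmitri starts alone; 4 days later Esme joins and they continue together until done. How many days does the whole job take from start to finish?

In 4 days Dmitri does 4/6 = 2/3 of the job, leaving 1/3.
Dmitri and Esme together work at 7/24 per day, so finishing takes 1/3 ÷ 7/24 = 8/7 days.
Total time = 4 + 8/7 = 36/7 days.

36/7 days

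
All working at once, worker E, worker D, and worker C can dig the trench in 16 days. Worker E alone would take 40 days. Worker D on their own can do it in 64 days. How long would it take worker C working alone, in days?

Combined rate is 1/16 per day.
Known contribution: 1/40 + 1/64 = (8 + 5)/320 = 13/320 per day.
So worker C's rate is 1/16 − 13/320 = 7/320, meaning 320/7 days alone.

320/7 days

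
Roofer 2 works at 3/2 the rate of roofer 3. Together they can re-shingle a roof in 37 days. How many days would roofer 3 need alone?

185/2 days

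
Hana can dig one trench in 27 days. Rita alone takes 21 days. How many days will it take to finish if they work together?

Combined rate: 1/27 + 1/21 = (7 + 9)/189 = 16/189 per day.
Time = 1 ÷ (16/189) = 189/16 days.

189/16 days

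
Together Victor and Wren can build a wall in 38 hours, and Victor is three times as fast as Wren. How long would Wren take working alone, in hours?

Let Wren's rate be r; then Victor's rate is 3r, so together (3 + 1)r = 4r = 1/38.
Thus r = 1/152 per hour.
Wren alone: 152 hours; Victor alone: 152/3 hours.

152 hours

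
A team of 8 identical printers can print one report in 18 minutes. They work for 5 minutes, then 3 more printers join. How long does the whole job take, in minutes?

159/11 minutes

One printer does 1/144 of the job per minute.
After 5 minutes with 8 printers, 5/18 is done (13/18 left).
With 11 printers the rate is 11/144, so the rest takes 13/18 ÷ 11/144 = 104/11 minutes.
Total = 5 + 104/11 = 159/11 minutes.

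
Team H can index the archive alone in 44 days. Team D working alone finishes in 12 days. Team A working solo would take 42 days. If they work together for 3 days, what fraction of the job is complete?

Combined rate: 1/44 + 1/12 + 1/42 = (21 + 77 + 22)/924 = 120/924 = 10/77 per day.
In 3 days they complete 3·10/77 = 30/77 of the job.

30/77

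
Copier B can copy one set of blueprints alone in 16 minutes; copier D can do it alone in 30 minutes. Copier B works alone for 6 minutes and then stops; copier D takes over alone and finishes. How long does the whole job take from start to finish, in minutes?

In 6 minutes copier B does 6/16 = 3/8 of the job, leaving 5/8.
Copier D works at 1/30 per minute, so finishing takes 5/8 ÷ 1/30 = 75/4 minutes.
Total time = 6 + 75/4 = 99/4 minutes.

99/4 minutes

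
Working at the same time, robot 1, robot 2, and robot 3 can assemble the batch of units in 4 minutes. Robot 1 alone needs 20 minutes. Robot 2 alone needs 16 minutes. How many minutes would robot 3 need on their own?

Combined rate is 1/4 per minute.
Known contribution: 1/20 + 1/16 = (4 + 5)/80 = 9/80 per minute.
So robot 3's rate is 1/4 − 9/80 = 11/80, meaning 80/11 minutes alone.

80/11 minutes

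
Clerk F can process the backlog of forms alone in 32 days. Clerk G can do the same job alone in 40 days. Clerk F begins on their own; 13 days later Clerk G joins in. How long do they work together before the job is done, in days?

In the first 13 days Clerk F alone does 13/32 of the job, leaving 19/32.
Once everyone is working, combined rate: 1/32 + 1/40 = (5 + 4)/160 = 9/160 per day.
Remaining 19/32 at 9/160 per day takes 95/9 days.

95/9 days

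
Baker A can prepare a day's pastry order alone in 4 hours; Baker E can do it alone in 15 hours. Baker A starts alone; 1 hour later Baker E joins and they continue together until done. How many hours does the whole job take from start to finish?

64/19 hours

In 1 hour Baker A does 1/4 of the job, leaving 3/4.
Baker A and Baker E together work at 19/60 per hour, so finishing takes 3/4 ÷ 19/60 = 45/19 hours.
Total time = 1 + 45/19 = 64/19 hours.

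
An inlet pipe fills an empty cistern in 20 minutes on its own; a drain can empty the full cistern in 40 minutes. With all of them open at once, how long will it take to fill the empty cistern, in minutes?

Net rate = 1/20 − 1/40 = (2 − 1)/40 = 1/40 per minute.
Filling time = 1 ÷ (1/40) = 40 minutes.

40 minutes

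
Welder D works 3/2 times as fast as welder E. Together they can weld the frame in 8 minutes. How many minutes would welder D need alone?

Let welder E's rate be r; then welder D's rate is (3/2)r, so together (3/2 + 1)r = (5/2)r = 1/8.
Thus r = 1/20 per minute.
Welder E alone: 20 minutes; welder D alone: 40/3 minutes.

40/3 minutes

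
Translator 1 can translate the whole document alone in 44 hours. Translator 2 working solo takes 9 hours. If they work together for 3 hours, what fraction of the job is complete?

53/132

Combined rate: 1/44 + 1/9 = (9 + 44)/396 = 53/396 per hour.
In 3 hours they complete 3·53/396 = 53/132 of the job.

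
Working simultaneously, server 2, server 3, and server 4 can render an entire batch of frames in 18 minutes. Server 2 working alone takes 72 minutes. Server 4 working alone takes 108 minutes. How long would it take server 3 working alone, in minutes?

216/7 minutes

Combined rate is 1/18 per minute.
Known contribution: 1/72 + 1/108 = (3 + 2)/216 = 5/216 per minute.
So server 3's rate is 1/18 − 5/216 = 7/216, meaning 216/7 minutes alone.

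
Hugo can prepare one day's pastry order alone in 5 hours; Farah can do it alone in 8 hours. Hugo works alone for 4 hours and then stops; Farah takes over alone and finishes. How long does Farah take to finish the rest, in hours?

8/5 hours

In 4 hours Hugo does 4/5 of the job, leaving 1/5.
Farah works at 1/8 per hour, so finishing takes 1/5 ÷ 1/8 = 8/5 hours.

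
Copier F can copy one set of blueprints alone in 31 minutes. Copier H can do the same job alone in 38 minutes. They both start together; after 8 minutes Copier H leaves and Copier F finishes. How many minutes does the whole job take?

465/19 minutes

In the first 8 minutes the combined rate is 69/1178, so 276/589 of the job is done, leaving 313/589.
After Copier H leaves the rate is 1/31 per minute; the remaining 313/589 takes 313/19 minutes.
Total = 8 + 313/19 = 465/19 minutes.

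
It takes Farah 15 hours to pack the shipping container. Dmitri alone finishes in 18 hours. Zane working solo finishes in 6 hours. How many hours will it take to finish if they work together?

45/13 hours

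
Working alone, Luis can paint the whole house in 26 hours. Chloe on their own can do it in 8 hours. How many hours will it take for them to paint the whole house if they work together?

104/17 hours

With two workers the combined time is the product over the sum: 26·8/(26+8) = 208/34 = 104/17 hours.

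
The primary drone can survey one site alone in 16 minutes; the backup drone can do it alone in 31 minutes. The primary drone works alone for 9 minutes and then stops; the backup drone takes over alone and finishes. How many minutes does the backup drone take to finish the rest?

In 9 minutes the primary drone does 9/16 of the job, leaving 7/16.
The backup drone works at 1/31 per minute, so finishing takes 7/16 ÷ 1/31 = 217/16 minutes.

217/16 minutes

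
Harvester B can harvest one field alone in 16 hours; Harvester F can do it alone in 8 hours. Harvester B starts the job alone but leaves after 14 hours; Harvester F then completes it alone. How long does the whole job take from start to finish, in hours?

15 hours

In 14 hours Harvester B does 14/16 = 7/8 of the job, leaving 1/8.
Harvester F works at 1/8 per hour, so finishing takes 1/8 ÷ 1/8 = 1 hour.
Total time = 14 + 1 = 15 hours.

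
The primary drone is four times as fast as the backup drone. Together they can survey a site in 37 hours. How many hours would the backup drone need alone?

Let the backup drone's rate be r; then the primary drone's rate is 4r, so together (4 + 1)r = 5r = 1/37.
Thus r = 1/185 per hour.
The backup drone alone: 185 hours; the primary drone alone: 185/4 hours.

185 hours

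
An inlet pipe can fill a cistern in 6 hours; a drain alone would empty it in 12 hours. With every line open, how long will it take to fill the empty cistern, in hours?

12 hours

Net rate = 1/6 − 1/12 = (2 − 1)/12 = 1/12 per hour.
Filling time = 1 ÷ (1/12) = 12 hours.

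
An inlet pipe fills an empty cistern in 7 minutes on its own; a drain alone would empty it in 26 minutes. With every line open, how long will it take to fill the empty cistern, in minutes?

Net rate = 1/7 − 1/26 = (26 − 7)/182 = 19/182 per minute.
Filling time = 1 ÷ (19/182) = 182/19 minutes.

182/19 minutes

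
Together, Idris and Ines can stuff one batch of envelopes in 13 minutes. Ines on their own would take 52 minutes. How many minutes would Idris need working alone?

52/3 minutes

Combined rate is 1/13 per minute.
Known contribution: 1/52 per minute.
So Idris's rate is 1/13 − 1/52 = 3/52, meaning 52/3 minutes alone.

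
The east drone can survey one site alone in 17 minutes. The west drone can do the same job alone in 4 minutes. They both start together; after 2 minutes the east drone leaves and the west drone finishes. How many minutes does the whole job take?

60/17 minutes

In the first 2 minutes the combined rate is 21/68, so 21/34 of the job is done, leaving 13/34.
After the east drone leaves the rate is 1/4 per minute; the remaining 13/34 takes 26/17 minutes.
Total = 2 + 26/17 = 60/17 minutes.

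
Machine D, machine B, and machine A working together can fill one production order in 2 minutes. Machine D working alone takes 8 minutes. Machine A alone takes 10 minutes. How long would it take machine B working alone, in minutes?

Combined rate is 1/2 per minute.
Known contribution: 1/8 + 1/10 = (5 + 4)/40 = 9/40 per minute.
So machine B's rate is 1/2 − 9/40 = 11/40, meaning 40/11 minutes alone.

40/11 minutes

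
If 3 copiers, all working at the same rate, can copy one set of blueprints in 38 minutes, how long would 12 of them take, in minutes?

Total work is 3·38 = 114 copier-minutes.
With 12 copiers: 114/12 = 19/2 minutes.

19/2 minutes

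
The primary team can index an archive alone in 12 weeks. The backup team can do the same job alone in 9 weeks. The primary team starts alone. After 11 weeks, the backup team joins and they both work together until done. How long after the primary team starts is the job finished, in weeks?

In the first 11 weeks the primary team alone does 11/12 of the job, leaving 1/12.
Once everyone is working, combined rate: 1/12 + 1/9 = (3 + 4)/36 = 7/36 per week.
Remaining 1/12 at 7/36 per week takes 3/7 weeks.
Total from the start = 11 + 3/7 = 80/7 weeks.

80/7 weeks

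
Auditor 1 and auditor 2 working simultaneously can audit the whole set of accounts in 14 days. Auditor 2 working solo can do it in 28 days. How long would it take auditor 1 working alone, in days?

Combined rate is 1/14 per day.
Known contribution: 1/28 per day.
So auditor 1's rate is 1/14 − 1/28 = 1/28, meaning 28 days alone.

28 days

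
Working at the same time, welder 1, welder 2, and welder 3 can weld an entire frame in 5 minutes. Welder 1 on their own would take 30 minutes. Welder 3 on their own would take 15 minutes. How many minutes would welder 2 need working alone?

Combined rate is 1/5 per minute.
Known contribution: 1/30 + 1/15 = (1 + 2)/30 = 3/30 = 1/10 per minute.
So welder 2's rate is 1/5 − 1/10 = 1/10, meaning 10 minutes alone.

10 minutes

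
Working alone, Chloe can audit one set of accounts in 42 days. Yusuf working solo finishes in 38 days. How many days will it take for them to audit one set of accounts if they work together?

399/20 days

Combined rate: 1/42 + 1/38 = (19 + 21)/798 = 40/798 = 20/399 per day.
Time = 1 ÷ (20/399) = 399/20 days.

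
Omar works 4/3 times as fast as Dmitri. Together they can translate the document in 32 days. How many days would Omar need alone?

56 days

Let Dmitri's rate be r; then Omar's rate is (4/3)r, so together (4/3 + 1)r = (7/3)r = 1/32.
Thus r = 3/224 per day.
Dmitri alone: 224/3 days; Omar alone: 56 days.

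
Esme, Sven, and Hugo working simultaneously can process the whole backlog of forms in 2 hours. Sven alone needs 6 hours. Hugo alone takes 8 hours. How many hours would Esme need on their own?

24/5 hours

Combined rate is 1/2 per hour.
Known contribution: 1/6 + 1/8 = (4 + 3)/24 = 7/24 per hour.
So Esme's rate is 1/2 − 7/24 = 5/24, meaning 24/5 hours alone.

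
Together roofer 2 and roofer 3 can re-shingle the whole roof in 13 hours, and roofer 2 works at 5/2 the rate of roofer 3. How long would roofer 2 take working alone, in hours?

91/5 hours

Let roofer 3's rate be r; then roofer 2's rate is (5/2)r, so together (5/2 + 1)r = (7/2)r = 1/13.
Thus r = 2/91 per hour.
Roofer 3 alone: 91/2 hours; roofer 2 alone: 91/5 hours.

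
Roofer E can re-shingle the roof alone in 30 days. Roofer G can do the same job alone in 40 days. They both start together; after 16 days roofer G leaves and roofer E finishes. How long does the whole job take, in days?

18 days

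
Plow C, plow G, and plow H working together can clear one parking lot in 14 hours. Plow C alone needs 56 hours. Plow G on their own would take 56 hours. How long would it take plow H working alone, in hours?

Combined rate is 1/14 per hour.
Known contribution: 1/56 + 1/56 = (1 + 1)/56 = 2/56 = 1/28 per hour.
So plow H's rate is 1/14 − 1/28 = 1/28, meaning 28 hours alone.

28 hours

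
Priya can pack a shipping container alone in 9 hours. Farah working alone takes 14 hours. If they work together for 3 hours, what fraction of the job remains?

19/42

Combined rate: 1/9 + 1/14 = (14 + 9)/126 = 23/126 per hour.
In 3 hours they complete 3·23/126 = 23/42 of the job.
So 19/42 remains.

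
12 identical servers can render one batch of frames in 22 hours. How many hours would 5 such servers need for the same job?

Total work is 12·22 = 264 server-hours.
With 5 servers: 264/5 hours.

264/5 hours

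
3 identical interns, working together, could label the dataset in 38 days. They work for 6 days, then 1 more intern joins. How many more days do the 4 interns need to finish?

One intern does 1/114 of the job per day.
After 6 days with 3 interns, 3/19 is done (16/19 left).
With 4 interns the rate is 4/114 = 2/57, so the rest takes 16/19 ÷ 2/57 = 24 days.

24 days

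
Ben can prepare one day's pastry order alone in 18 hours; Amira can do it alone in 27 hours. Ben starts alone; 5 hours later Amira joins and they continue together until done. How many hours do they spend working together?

39/5 hours

In 5 hours Ben does 5/18 of the job, leaving 13/18.
Ben and Amira together work at 5/54 per hour, so finishing takes 13/18 ÷ 5/54 = 39/5 hours.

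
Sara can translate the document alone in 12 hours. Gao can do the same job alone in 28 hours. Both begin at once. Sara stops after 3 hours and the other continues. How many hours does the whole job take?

21 hours

In the first 3 hours the combined rate is 5/42, so 5/14 of the job is done, leaving 9/14.
After Sara leaves the rate is 1/28 per hour; the remaining 9/14 takes 18 hours.
Total = 3 + 18 = 21 hours.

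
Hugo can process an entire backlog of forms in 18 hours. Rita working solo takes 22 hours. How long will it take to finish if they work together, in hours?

99/10 hours

Combined rate: 1/18 + 1/22 = (11 + 9)/198 = 20/198 = 10/99 per hour.
Time = 1 ÷ (10/99) = 99/10 hours.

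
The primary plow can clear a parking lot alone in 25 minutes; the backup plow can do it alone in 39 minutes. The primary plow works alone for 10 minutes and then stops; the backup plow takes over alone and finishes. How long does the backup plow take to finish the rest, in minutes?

117/5 minutes

In 10 minutes the primary plow does 10/25 = 2/5 of the job, leaving 3/5.
The backup plow works at 1/39 per minute, so finishing takes 3/5 ÷ 1/39 = 117/5 minutes.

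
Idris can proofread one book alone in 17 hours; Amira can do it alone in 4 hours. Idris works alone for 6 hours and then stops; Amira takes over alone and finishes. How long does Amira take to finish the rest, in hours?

In 6 hours Idris does 6/17 of the job, leaving 11/17.
Amira works at 1/4 per hour, so finishing takes 11/17 ÷ 1/4 = 44/17 hours.

44/17 hours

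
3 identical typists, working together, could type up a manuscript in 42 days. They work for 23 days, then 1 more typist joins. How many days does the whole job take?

One typist does 1/126 of the job per day.
After 23 days with 3 typists, 23/42 is done (19/42 left).
With 4 typists the rate is 4/126 = 2/63, so the rest takes 19/42 ÷ 2/63 = 57/4 days.
Total = 23 + 57/4 = 149/4 days.

149/4 days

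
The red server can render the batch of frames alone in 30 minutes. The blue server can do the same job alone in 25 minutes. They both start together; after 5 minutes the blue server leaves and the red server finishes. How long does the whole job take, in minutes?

In the first 5 minutes the combined rate is 11/150, so 11/30 of the job is done, leaving 19/30.
After the blue server leaves the rate is 1/30 per minute; the remaining 19/30 takes 19 minutes.
Total = 5 + 19 = 24 minutes.

24 minutes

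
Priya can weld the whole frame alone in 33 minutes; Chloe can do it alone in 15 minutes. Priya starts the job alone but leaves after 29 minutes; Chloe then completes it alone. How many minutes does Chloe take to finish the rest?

In 29 minutes Priya does 29/33 of the job, leaving 4/33.
Chloe works at 1/15 per minute, so finishing takes 4/33 ÷ 1/15 = 20/11 minutes.

20/11 minutes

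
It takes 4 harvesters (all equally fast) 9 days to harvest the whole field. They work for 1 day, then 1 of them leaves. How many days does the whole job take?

One harvester does 1/36 of the job per day.
After 1 day with 4 harvesters, 1/9 is done (8/9 left).
With 3 harvesters the rate is 3/36 = 1/12, so the rest takes 8/9 ÷ 1/12 = 32/3 days.
Total = 1 + 32/3 = 35/3 days.

35/3 days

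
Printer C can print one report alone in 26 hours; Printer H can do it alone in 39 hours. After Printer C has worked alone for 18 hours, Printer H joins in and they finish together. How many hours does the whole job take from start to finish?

In 18 hours Printer C does 18/26 = 9/13 of the job, leaving 4/13.
Printer C and Printer H together work at 5/78 per hour, so finishing takes 4/13 ÷ 5/78 = 24/5 hours.
Total time = 18 + 24/5 = 114/5 hours.

114/5 hours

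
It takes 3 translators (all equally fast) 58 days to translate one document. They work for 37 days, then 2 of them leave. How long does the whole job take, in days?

One translator does 1/174 of the job per day.
After 37 days with 3 translators, 37/58 is done (21/58 left).
With 1 translator the rate is 1/174, so the rest takes 21/58 ÷ 1/174 = 63 days.
Total = 37 + 63 = 100 days.

100 days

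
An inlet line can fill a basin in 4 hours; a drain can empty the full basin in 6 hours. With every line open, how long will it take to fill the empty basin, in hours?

12 hours

Net rate = 1/4 − 1/6 = (3 − 2)/12 = 1/12 per hour.
Filling time = 1 ÷ (1/12) = 12 hours.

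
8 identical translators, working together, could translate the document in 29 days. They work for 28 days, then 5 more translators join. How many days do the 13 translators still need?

8/13 days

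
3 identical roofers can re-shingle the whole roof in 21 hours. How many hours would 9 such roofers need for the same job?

Total work is 3·21 = 63 roofer-hours.
With 9 roofers: 63/9 = 7 hours.

7 hours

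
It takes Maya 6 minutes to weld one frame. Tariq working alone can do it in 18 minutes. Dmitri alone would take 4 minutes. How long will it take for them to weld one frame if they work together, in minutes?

Combined rate: 1/6 + 1/18 + 1/4 = (6 + 2 + 9)/36 = 17/36 per minute.
Time = 1 ÷ (17/36) = 36/17 minutes.

36/17 minutes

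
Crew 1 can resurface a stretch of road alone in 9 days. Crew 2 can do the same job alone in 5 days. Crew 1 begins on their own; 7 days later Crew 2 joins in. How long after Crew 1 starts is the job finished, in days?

In the first 7 days Crew 1 alone does 7/9 of the job, leaving 2/9.
Once everyone is working, combined rate: 1/9 + 1/5 = (5 + 9)/45 = 14/45 per day.
Remaining 2/9 at 14/45 per day takes 5/7 days.
Total from the start = 7 + 5/7 = 54/7 days.

54/7 days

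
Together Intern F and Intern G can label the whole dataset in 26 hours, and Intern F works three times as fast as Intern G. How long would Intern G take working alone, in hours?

104 hours

Let Intern G's rate be r; then Intern F's rate is 3r, so together (3 + 1)r = 4r = 1/26.
Thus r = 1/104 per hour.
Intern G alone: 104 hours; Intern F alone: 104/3 hours.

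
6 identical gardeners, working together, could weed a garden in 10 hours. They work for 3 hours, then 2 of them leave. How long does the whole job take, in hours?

One gardener does 1/60 of the job per hour.
After 3 hours with 6 gardeners, 3/10 is done (7/10 left).
With 4 gardeners the rate is 4/60 = 1/15, so the rest takes 7/10 ÷ 1/15 = 21/2 hours.
Total = 3 + 21/2 = 27/2 hours.

27/2 hours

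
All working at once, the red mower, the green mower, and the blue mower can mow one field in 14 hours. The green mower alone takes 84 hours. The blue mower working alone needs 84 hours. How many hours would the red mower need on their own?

21 hours

Combined rate is 1/14 per hour.
Known contribution: 1/84 + 1/84 = (1 + 1)/84 = 2/84 = 1/42 per hour.
So the red mower's rate is 1/14 − 1/42 = 1/21, meaning 21 hours alone.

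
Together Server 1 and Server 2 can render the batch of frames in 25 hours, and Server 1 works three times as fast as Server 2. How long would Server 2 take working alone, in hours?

100 hours

Let Server 2's rate be r; then Server 1's rate is 3r, so together (3 + 1)r = 4r = 1/25.
Thus r = 1/100 per hour.
Server 2 alone: 100 hours; Server 1 alone: 100/3 hours.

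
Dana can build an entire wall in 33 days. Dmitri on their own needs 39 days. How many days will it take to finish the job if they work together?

143/8 days

With two workers the combined time is the product over the sum: 33·39/(33+39) = 1287/72 = 143/8 days.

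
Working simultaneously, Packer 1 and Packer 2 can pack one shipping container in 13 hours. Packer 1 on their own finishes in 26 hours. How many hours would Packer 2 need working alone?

26 hours

Combined rate is 1/13 per hour.
Known contribution: 1/26 per hour.
So Packer 2's rate is 1/13 − 1/26 = 1/26, meaning 26 hours alone.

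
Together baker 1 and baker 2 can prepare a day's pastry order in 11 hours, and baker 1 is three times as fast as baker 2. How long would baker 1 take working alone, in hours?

Let baker 2's rate be r; then baker 1's rate is 3r, so together (3 + 1)r = 4r = 1/11.
Thus r = 1/44 per hour.
Baker 2 alone: 44 hours; baker 1 alone: 44/3 hours.

44/3 hours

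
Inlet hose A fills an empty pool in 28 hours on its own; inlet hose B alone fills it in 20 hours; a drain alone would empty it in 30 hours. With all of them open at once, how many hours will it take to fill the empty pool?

210/11 hours

Net rate = 1/28 + 1/20 − 1/30 = (15 + 21 − 14)/420 = 22/420 = 11/210 per hour.
Filling time = 1 ÷ (11/210) = 210/11 hours.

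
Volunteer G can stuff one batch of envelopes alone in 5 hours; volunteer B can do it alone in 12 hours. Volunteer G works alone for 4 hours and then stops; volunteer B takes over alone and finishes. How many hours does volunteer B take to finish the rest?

12/5 hours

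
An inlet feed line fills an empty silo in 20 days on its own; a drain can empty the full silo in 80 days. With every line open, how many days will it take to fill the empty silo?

80/3 days

Net rate = 1/20 − 1/80 = (4 − 1)/80 = 3/80 per day.
Filling time = 1 ÷ (3/80) = 80/3 days.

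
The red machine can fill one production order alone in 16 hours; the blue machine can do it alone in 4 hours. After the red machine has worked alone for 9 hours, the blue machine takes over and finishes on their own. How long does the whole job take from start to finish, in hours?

43/4 hours

In 9 hours the red machine does 9/16 of the job, leaving 7/16.
The blue machine works at 1/4 per hour, so finishing takes 7/16 ÷ 1/4 = 7/4 hours.
Total time = 9 + 7/4 = 43/4 hours.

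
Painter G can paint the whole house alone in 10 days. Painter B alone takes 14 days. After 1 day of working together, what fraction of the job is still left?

Combined rate: 1/10 + 1/14 = (7 + 5)/70 = 12/70 = 6/35 per day.
In 1 day they complete 1·6/35 = 6/35 of the job.
So 29/35 remains.

29/35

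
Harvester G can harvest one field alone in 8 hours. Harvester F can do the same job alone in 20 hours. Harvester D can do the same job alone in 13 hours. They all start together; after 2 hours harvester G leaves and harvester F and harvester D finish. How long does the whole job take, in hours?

65/11 hours

In the first 2 hours the combined rate is 131/520, so 131/260 of the job is done, leaving 129/260.
After harvester G leaves the rate is 33/260 per hour; the remaining 129/260 takes 43/11 hours.
Total = 2 + 43/11 = 65/11 hours.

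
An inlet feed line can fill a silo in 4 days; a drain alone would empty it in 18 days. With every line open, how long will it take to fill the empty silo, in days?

Net rate = 1/4 − 1/18 = (9 − 2)/36 = 7/36 per day.
Filling time = 1 ÷ (7/36) = 36/7 days.

36/7 days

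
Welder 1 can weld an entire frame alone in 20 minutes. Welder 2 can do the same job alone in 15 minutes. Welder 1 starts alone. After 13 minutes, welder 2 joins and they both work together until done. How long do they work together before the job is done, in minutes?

3 minutes

In the first 13 minutes welder 1 alone does 13/20 of the job, leaving 7/20.
Once everyone is working, combined rate: 1/20 + 1/15 = (3 + 4)/60 = 7/60 per minute.
Remaining 7/20 at 7/60 per minute takes 3 minutes.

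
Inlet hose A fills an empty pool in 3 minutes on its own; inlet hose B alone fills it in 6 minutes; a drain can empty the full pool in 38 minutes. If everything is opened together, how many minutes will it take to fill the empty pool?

19/9 minutes

Net rate = 1/3 + 1/6 − 1/38 = (38 + 19 − 3)/114 = 54/114 = 9/19 per minute.
Filling time = 1 ÷ (9/19) = 19/9 minutes.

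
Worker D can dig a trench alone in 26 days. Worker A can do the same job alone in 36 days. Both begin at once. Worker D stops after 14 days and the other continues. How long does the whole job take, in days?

216/13 days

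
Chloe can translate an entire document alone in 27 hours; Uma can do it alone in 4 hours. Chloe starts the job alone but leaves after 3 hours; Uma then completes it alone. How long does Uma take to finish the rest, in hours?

In 3 hours Chloe does 3/27 = 1/9 of the job, leaving 8/9.
Uma works at 1/4 per hour, so finishing takes 8/9 ÷ 1/4 = 32/9 hours.

32/9 hours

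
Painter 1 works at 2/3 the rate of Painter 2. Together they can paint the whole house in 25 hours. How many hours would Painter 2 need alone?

125/3 hours

Let Painter 2's rate be r; then Painter 1's rate is (2/3)r, so together (2/3 + 1)r = (5/3)r = 1/25.
Thus r = 3/125 per hour.
Painter 2 alone: 125/3 hours; Painter 1 alone: 125/2 hours.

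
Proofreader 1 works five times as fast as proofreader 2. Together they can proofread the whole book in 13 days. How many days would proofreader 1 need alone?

78/5 days

Let proofreader 2's rate be r; then proofreader 1's rate is 5r, so together (5 + 1)r = 6r = 1/13.
Thus r = 1/78 per day.
Proofreader 2 alone: 78 days; proofreader 1 alone: 78/5 days.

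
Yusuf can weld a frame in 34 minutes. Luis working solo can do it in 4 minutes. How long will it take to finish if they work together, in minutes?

68/19 minutes

Combined rate: 1/34 + 1/4 = (2 + 17)/68 = 19/68 per minute.
Time = 1 ÷ (19/68) = 68/19 minutes.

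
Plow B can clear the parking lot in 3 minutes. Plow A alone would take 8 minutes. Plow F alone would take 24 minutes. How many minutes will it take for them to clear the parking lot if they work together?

Combined rate: 1/3 + 1/8 + 1/24 = (8 + 3 + 1)/24 = 12/24 = 1/2 per minute.
Time = 1 ÷ (1/2) = 2 minutes.

2 minutes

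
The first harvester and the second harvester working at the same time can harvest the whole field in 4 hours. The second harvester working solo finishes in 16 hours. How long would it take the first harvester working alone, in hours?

16/3 hours

Combined rate is 1/4 per hour.
Known contribution: 1/16 per hour.
So the first harvester's rate is 1/4 − 1/16 = 3/16, meaning 16/3 hours alone.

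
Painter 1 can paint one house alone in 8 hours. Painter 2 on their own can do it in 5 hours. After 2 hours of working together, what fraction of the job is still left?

Combined rate: 1/8 + 1/5 = (5 + 8)/40 = 13/40 per hour.
In 2 hours they complete 2·13/40 = 13/20 of the job.
So 7/20 remains.

7/20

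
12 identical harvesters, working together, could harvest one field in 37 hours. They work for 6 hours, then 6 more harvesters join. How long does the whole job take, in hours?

80/3 hours

One harvester does 1/444 of the job per hour.
After 6 hours with 12 harvesters, 6/37 is done (31/37 left).
With 18 harvesters the rate is 18/444 = 3/74, so the rest takes 31/37 ÷ 3/74 = 62/3 hours.
Total = 6 + 62/3 = 80/3 hours.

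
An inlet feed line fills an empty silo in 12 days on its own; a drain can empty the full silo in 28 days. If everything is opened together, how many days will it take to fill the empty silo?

Net rate = 1/12 − 1/28 = (7 − 3)/84 = 4/84 = 1/21 per day.
Filling time = 1 ÷ (1/21) = 21 days.

21 days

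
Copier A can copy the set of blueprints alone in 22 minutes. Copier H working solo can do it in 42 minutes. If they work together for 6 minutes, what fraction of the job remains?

45/77

Combined rate: 1/22 + 1/42 = (21 + 11)/462 = 32/462 = 16/231 per minute.
In 6 minutes they complete 6·16/231 = 32/77 of the job.
So 45/77 remains.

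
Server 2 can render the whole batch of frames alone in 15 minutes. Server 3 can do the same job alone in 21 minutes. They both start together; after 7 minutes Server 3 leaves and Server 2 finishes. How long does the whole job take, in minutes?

10 minutes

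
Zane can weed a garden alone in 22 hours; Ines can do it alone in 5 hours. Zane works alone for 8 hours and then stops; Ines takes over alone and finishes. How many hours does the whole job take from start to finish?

123/11 hours

In 8 hours Zane does 8/22 = 4/11 of the job, leaving 7/11.
Ines works at 1/5 per hour, so finishing takes 7/11 ÷ 1/5 = 35/11 hours.
Total time = 8 + 35/11 = 123/11 hours.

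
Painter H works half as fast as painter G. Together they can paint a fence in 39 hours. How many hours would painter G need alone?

Let painter G's rate be r; then painter H's rate is (1/2)r, so together (1/2 + 1)r = (3/2)r = 1/39.
Thus r = 2/117 per hour.
Painter G alone: 117/2 hours; painter H alone: 117 hours.

117/2 hours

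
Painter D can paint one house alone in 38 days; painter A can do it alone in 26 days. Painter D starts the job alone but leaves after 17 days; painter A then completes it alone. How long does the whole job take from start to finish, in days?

596/19 days

In 17 days painter D does 17/38 of the job, leaving 21/38.
Painter A works at 1/26 per day, so finishing takes 21/38 ÷ 1/26 = 273/19 days.
Total time = 17 + 273/19 = 596/19 days.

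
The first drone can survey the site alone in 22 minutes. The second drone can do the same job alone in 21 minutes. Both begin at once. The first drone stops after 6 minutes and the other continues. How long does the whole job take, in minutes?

In the first 6 minutes the combined rate is 43/462, so 43/77 of the job is done, leaving 34/77.
After the first drone leaves the rate is 1/21 per minute; the remaining 34/77 takes 102/11 minutes.
Total = 6 + 102/11 = 168/11 minutes.

168/11 minutes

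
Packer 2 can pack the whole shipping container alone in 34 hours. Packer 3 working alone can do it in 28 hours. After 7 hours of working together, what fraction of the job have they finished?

31/68

Combined rate: 1/34 + 1/28 = (14 + 17)/476 = 31/476 per hour.
In 7 hours they complete 7·31/476 = 31/68 of the job.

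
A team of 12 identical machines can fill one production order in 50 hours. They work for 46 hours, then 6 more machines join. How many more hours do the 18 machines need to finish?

8/3 hours

One machine does 1/600 of the job per hour.
After 46 hours with 12 machines, 23/25 is done (2/25 left).
With 18 machines the rate is 18/600 = 3/100, so the rest takes 2/25 ÷ 3/100 = 8/3 hours.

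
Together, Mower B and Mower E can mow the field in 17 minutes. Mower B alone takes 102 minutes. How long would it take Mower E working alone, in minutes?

102/5 minutes

Combined rate is 1/17 per minute.
Known contribution: 1/102 per minute.
So Mower E's rate is 1/17 − 1/102 = 5/102, meaning 102/5 minutes alone.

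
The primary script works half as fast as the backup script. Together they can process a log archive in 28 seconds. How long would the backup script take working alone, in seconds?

Let the backup script's rate be r; then the primary script's rate is (1/2)r, so together (1/2 + 1)r = (3/2)r = 1/28.
Thus r = 1/42 per second.
The backup script alone: 42 seconds; the primary script alone: 84 seconds.

42 seconds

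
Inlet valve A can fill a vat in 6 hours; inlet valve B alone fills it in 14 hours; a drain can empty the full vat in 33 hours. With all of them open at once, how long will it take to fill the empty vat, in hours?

Net rate = 1/6 + 1/14 − 1/33 = (77 + 33 − 14)/462 = 96/462 = 16/77 per hour.
Filling time = 1 ÷ (16/77) = 77/16 hours.

77/16 hours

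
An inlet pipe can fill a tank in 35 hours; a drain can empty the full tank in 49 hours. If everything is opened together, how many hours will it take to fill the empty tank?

245/2 hours

Net rate = 1/35 − 1/49 = (7 − 5)/245 = 2/245 per hour.
Filling time = 1 ÷ (2/245) = 245/2 hours.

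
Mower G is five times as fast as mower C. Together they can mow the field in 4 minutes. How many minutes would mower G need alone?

Let mower C's rate be r; then mower G's rate is 5r, so together (5 + 1)r = 6r = 1/4.
Thus r = 1/24 per minute.
Mower C alone: 24 minutes; mower G alone: 24/5 minutes.

24/5 minutes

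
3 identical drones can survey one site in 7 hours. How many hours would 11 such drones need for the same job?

Total work is 3·7 = 21 drone-hours.
With 11 drones: 21/11 hours.

21/11 hours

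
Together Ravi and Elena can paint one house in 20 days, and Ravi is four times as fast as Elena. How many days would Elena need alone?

100 days

Let Elena's rate be r; then Ravi's rate is 4r, so together (4 + 1)r = 5r = 1/20.
Thus r = 1/100 per day.
Elena alone: 100 days; Ravi alone: 25 days.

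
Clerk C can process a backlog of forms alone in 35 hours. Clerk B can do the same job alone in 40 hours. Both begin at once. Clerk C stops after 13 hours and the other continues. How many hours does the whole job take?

176/7 hours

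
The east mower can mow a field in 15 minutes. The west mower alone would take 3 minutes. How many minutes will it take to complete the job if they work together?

Combined rate: 1/15 + 1/3 = (1 + 5)/15 = 6/15 = 2/5 per minute.
Time = 1 ÷ (2/5) = 5/2 minutes.

5/2 minutes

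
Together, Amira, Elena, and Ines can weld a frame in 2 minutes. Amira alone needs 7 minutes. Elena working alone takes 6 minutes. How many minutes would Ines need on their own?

Combined rate is 1/2 per minute.
Known contribution: 1/7 + 1/6 = (6 + 7)/42 = 13/42 per minute.
So Ines's rate is 1/2 − 13/42 = 4/21, meaning 21/4 minutes alone.

21/4 minutes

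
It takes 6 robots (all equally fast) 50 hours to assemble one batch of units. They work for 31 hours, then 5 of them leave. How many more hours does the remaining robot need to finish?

One robot does 1/300 of the job per hour.
After 31 hours with 6 robots, 31/50 is done (19/50 left).
With 1 robot the rate is 1/300, so the rest takes 19/50 ÷ 1/300 = 114 hours.

114 hours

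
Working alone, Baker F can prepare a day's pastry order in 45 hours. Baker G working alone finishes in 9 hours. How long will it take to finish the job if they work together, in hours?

Combined rate: 1/45 + 1/9 = (1 + 5)/45 = 6/45 = 2/15 per hour.
Time = 1 ÷ (2/15) = 15/2 hours.

15/2 hours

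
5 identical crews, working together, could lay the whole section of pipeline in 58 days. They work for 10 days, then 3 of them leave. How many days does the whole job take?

130 days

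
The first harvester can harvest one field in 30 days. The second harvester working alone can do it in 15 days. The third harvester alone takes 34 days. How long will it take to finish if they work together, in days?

85/11 days

Combined rate: 1/30 + 1/15 + 1/34 = (17 + 34 + 15)/510 = 66/510 = 11/85 per day.
Time = 1 ÷ (11/85) = 85/11 days.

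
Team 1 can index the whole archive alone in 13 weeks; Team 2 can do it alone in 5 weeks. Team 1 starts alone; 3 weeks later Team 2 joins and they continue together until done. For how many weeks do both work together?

In 3 weeks Team 1 does 3/13 of the job, leaving 10/13.
Team 1 and Team 2 together work at 18/65 per week, so finishing takes 10/13 ÷ 18/65 = 25/9 weeks.

25/9 weeks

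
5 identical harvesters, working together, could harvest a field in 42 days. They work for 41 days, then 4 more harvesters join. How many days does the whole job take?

374/9 days

One harvester does 1/210 of the job per day.
After 41 days with 5 harvesters, 41/42 is done (1/42 left).
With 9 harvesters the rate is 9/210 = 3/70, so the rest takes 1/42 ÷ 3/70 = 5/9 days.
Total = 41 + 5/9 = 374/9 days.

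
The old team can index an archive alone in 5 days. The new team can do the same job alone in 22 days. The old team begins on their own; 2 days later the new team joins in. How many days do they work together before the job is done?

In the first 2 days the old team alone does 2/5 of the job, leaving 3/5.
Once everyone is working, combined rate: 1/5 + 1/22 = (22 + 5)/110 = 27/110 per day.
Remaining 3/5 at 27/110 per day takes 22/9 days.

22/9 days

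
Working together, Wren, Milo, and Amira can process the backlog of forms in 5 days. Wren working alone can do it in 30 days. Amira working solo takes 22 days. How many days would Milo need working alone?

Combined rate is 1/5 per day.
Known contribution: 1/30 + 1/22 = (11 + 15)/330 = 26/330 = 13/165 per day.
So Milo's rate is 1/5 − 13/165 = 4/33, meaning 33/4 days alone.

33/4 days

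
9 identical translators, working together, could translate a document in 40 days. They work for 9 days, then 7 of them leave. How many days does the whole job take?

297/2 days

One translator does 1/360 of the job per day.
After 9 days with 9 translators, 9/40 is done (31/40 left).
With 2 translators the rate is 2/360 = 1/180, so the rest takes 31/40 ÷ 1/180 = 279/2 days.
Total = 9 + 279/2 = 297/2 days.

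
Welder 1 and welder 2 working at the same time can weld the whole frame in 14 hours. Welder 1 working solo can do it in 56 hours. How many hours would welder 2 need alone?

Combined rate is 1/14 per hour.
Known contribution: 1/56 per hour.
So welder 2's rate is 1/14 − 1/56 = 3/56, meaning 56/3 hours alone.

56/3 hours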